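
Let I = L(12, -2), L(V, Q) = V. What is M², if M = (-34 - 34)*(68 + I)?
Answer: 29593600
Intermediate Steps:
I = 12
M = -5440 (M = (-34 - 34)*(68 + 12) = -68*80 = -5440)
M² = (-5440)² = 29593600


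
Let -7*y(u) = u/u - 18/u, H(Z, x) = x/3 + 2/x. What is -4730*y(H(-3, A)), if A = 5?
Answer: -1130470/217 ≈ -5209.5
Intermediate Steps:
H(Z, x) = 2/x + x/3 (H(Z, x) = x*(1/3) + 2/x = x/3 + 2/x = 2/x + x/3)
y(u) = -1/7 + 18/(7*u) (y(u) = -(u/u - 18/u)/7 = -(1 - 18/u)/7 = -1/7 + 18/(7*u))
-4730*y(H(-3, A)) = -4730*(18 - (2/5 + (1/3)*5))/(7*(2/5 + (1/3)*5)) = -4730*(18 - (2*(1/5) + 5/3))/(7*(2*(1/5) + 5/3)) = -4730*(18 - (2/5 + 5/3))/(7*(2/5 + 5/3)) = -4730*(18 - 1*31/15)/(7*31/15) = -4730*15*(18 - 31/15)/(7*31) = -4730*15*239/(7*31*15) = -4730*239/217 = -1130470/217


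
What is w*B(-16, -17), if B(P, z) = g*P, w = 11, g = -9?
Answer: 1584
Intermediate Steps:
B(P, z) = -9*P
w*B(-16, -17) = 11*(-9*(-16)) = 11*144 = 1584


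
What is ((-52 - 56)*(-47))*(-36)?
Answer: -182736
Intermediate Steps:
((-52 - 56)*(-47))*(-36) = -108*(-47)*(-36) = 5076*(-36) = -182736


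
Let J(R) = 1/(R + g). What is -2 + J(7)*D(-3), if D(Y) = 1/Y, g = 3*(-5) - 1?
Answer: -53/27 ≈ -1.9630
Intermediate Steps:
g = -16 (g = -15 - 1 = -16)
J(R) = 1/(-16 + R) (J(R) = 1/(R - 16) = 1/(-16 + R))
D(Y) = 1/Y
-2 + J(7)*D(-3) = -2 + 1/((-16 + 7)*(-3)) = -2 - ⅓/(-9) = -2 - ⅑*(-⅓) = -2 + 1/27 = -53/27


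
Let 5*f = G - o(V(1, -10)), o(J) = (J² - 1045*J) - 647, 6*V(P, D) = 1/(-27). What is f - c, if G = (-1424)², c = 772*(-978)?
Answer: 152306963441/131220 ≈ 1.1607e+6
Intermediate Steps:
c = -755016
V(P, D) = -1/162 (V(P, D) = (⅙)/(-27) = (⅙)*(-1/27) = -1/162)
o(J) = -647 + J² - 1045*J
G = 2027776
f = 53233763921/131220 (f = (2027776 - (-647 + (-1/162)² - 1045*(-1/162)))/5 = (2027776 - (-647 + 1/26244 + 1045/162))/5 = (2027776 - 1*(-16810577/26244))/5 = (2027776 + 16810577/26244)/5 = (⅕)*(53233763921/26244) = 53233763921/131220 ≈ 4.0568e+5)
f - c = 53233763921/131220 - 1*(-755016) = 53233763921/131220 + 755016 = 152306963441/131220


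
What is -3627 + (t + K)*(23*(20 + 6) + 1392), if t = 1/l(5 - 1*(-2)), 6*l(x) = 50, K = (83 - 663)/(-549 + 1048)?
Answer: -14224559/2495 ≈ -5701.2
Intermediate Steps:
K = -580/499 ≈ -1.1623
l(x) = 25/3 (l(x) = (1/6)*50 = 25/3)
t = 3/25 (t = 1/(25/3) = 3/25 ≈ 0.12000)
-3627 + (t + K)*(23*(20 + 6) + 1392) = -3627 + (3/25 - 580/499)*(23*(20 + 6) + 1392) = -3627 - 13003*(23*26 + 1392)/12475 = -3627 - 13003*(598 + 1392)/12475 = -3627 - 13003/12475*1990 = -3627 - 5175194/2495 = -14224559/2495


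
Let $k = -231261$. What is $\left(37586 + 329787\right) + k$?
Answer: $136112$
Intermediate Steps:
$\left(37586 + 329787\right) + k = \left(37586 + 329787\right) - 231261 = 367373 - 231261 = 136112$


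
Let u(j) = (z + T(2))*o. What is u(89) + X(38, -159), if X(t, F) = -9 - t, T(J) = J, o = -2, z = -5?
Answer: -41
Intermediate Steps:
u(j) = 6 (u(j) = (-5 + 2)*(-2) = -3*(-2) = 6)
u(89) + X(38, -159) = 6 + (-9 - 1*38) = 6 + (-9 - 38) = 6 - 47 = -41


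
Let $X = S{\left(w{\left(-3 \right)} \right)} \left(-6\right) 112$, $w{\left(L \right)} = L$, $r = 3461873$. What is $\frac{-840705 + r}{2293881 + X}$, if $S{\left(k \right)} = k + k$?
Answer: $\frac{2621168}{2297913} \approx 1.1407$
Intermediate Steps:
$S{\left(k \right)} = 2 k$
$X = 4032$ ($X = 2 \left(-3\right) \left(-6\right) 112 = \left(-6\right) \left(-6\right) 112 = 36 \cdot 112 = 4032$)
$\frac{-840705 + r}{2293881 + X} = \frac{-840705 + 3461873}{2293881 + 4032} = \frac{2621168}{2297913}$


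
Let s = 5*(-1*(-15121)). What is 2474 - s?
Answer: -73131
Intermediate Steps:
s = 75605 (s = 5*15121 = 75605)
2474 - s = 2474 - 1*75605 = 2474 - 75605 = -73131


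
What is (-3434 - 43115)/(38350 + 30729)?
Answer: -46549/69079 ≈ -0.67385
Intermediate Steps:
(-3434 - 43115)/(38350 + 30729) = -46549/69079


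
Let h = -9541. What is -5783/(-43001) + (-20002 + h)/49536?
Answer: -983911855/2130097536 ≈ -0.46191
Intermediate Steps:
-5783/(-43001) + (-20002 + h)/49536 = -5783/(-43001) + (-20002 - 9541)/49536 = -5783*(-1/43001) - 29543*1/49536 = 5783/43001 - 29543/49536 = -983911855/2130097536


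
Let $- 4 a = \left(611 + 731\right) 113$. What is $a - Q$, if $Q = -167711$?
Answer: $\frac{259599}{2} \approx 1.298 \cdot 10^{5}$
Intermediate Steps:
$a = - \frac{75823}{2}$ ($a = - \frac{\left(611 + 731\right) 113}{4} = - \frac{1342 \cdot 113}{4} = \left(- \frac{1}{4}\right) 151646 = - \frac{75823}{2} \approx -37912.0$)
$a - Q = - \frac{75823}{2} - -167711 = - \frac{75823}{2} + 167711 = \frac{259599}{2}$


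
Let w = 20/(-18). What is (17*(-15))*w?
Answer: 850/3 ≈ 283.33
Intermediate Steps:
w = -10/9 (w = 20*(-1/18) = -10/9 ≈ -1.1111)
(17*(-15))*w = (17*(-15))*(-10/9) = -255*(-10/9) = 850/3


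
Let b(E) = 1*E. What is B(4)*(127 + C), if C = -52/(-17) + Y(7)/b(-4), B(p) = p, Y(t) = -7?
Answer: 8963/17 ≈ 527.24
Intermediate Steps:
b(E) = E
C = 327/68 (C = -52/(-17) - 7/(-4) = -52*(-1/17) - 7*(-¼) = 52/17 + 7/4 = 327/68 ≈ 4.8088)
B(4)*(127 + C) = 4*(127 + 327/68) = 4*(8963/68) = 8963/17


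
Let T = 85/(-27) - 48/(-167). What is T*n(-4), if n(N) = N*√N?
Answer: 103192*I/4509 ≈ 22.886*I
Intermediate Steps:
T = -12899/4509 (T = 85*(-1/27) - 48*(-1/167) = -85/27 + 48/167 = -12899/4509 ≈ -2.8607)
n(N) = N^(3/2)
T*n(-4) = -(-103192)*I/4509 = 103192*I/4509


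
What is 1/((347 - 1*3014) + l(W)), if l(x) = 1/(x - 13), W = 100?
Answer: -87/232028 ≈ -0.00037495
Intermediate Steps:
l(x) = 1/(-13 + x)
1/((347 - 1*3014) + l(W)) = 1/((347 - 1*3014) + 1/(-13 + 100)) = 1/((347 - 3014) + 1/87) = 1/(-2667 + 1/87) = 1/(-232028/87) = -87/232028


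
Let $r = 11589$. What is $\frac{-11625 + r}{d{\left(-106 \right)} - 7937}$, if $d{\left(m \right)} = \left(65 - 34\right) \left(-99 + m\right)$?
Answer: $\frac{1}{397} \approx 0.0025189$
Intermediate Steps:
$d{\left(m \right)} = -3069 + 31 m$ ($d{\left(m \right)} = 31 \left(-99 + m\right) = -3069 + 31 m$)
$\frac{-11625 + r}{d{\left(-106 \right)} - 7937} = \frac{-11625 + 11589}{\left(-3069 + 31 \left(-106\right)\right) - 7937} = - \frac{36}{\left(-3069 - 3286\right) - 7937} = - \frac{36}{-6355 - 7937} = - \frac{36}{-14292} = \left(-36\right) \left(- \frac{1}{14292}\right) = \frac{1}{397}$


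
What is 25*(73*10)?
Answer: 18250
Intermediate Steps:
25*(73*10) = 25*730 = 18250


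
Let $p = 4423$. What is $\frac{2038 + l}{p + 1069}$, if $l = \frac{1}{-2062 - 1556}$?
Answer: $\frac{7373483}{19870056} \approx 0.37109$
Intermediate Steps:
$l = - \frac{1}{3618}$ ($l = \frac{1}{-3618} = - \frac{1}{3618} \approx -0.0002764$)
$\frac{2038 + l}{p + 1069} = \frac{2038 - \frac{1}{3618}}{4423 + 1069} = \frac{7373483}{3618 \cdot 5492} = \frac{7373483}{3618} \cdot \frac{1}{5492} = \frac{7373483}{19870056}$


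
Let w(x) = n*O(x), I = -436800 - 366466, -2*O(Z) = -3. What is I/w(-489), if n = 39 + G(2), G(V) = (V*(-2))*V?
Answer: -1606532/93 ≈ -17275.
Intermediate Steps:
O(Z) = 3/2 (O(Z) = -1/2*(-3) = 3/2)
G(V) = -2*V**2 (G(V) = (-2*V)*V = -2*V**2)
I = -803266
n = 31 (n = 39 - 2*2**2 = 39 - 2*4 = 39 - 8 = 31)
w(x) = 93/2 (w(x) = 31*(3/2) = 93/2)
I/w(-489) = -803266/93/2 = -803266*2/93 = -1606532/93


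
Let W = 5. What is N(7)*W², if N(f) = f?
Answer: 175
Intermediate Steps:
N(7)*W² = 7*5² = 7*25 = 175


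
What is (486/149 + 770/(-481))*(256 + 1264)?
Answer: 180934720/71669 ≈ 2524.6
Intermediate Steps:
(486/149 + 770/(-481))*(256 + 1264) = (486*(1/149) + 770*(-1/481))*1520 = (486/149 - 770/481)*1520 = (119036/71669)*1520 = 180934720/71669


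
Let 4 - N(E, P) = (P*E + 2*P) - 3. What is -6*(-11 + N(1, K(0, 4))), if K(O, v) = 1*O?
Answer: 24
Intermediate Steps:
K(O, v) = O
N(E, P) = 7 - 2*P - E*P (N(E, P) = 4 - ((P*E + 2*P) - 3) = 4 - ((E*P + 2*P) - 3) = 4 - ((2*P + E*P) - 3) = 4 - (-3 + 2*P + E*P) = 4 + (3 - 2*P - E*P) = 7 - 2*P - E*P)
-6*(-11 + N(1, K(0, 4))) = -6*(-11 + (7 - 2*0 - 1*1*0)) = -6*(-11 + (7 + 0 + 0)) = -6*(-11 + 7) = -6*(-4) = 24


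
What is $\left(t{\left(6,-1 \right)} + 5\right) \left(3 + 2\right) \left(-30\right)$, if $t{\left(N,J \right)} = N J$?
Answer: $150$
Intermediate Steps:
$t{\left(N,J \right)} = J N$
$\left(t{\left(6,-1 \right)} + 5\right) \left(3 + 2\right) \left(-30\right) = \left(\left(-1\right) 6 + 5\right) \left(3 + 2\right) \left(-30\right) = \left(-6 + 5\right) 5 \left(-30\right) = \left(-1\right) 5 \left(-30\right) = \left(-5\right) \left(-30\right) = 150$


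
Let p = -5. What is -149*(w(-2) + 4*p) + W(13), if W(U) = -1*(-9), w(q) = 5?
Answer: 2244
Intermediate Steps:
W(U) = 9
-149*(w(-2) + 4*p) + W(13) = -149*(5 + 4*(-5)) + 9 = -149*(5 - 20) + 9 = -149*(-15) + 9 = 2235 + 9 = 2244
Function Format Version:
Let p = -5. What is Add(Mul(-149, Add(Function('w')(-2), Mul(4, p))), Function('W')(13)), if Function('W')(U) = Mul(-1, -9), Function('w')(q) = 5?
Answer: 2244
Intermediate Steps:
Function('W')(U) = 9
Add(Mul(-149, Add(Function('w')(-2), Mul(4, p))), Function('W')(13)) = Add(Mul(-149, Add(5, Mul(4, -5))), 9) = Add(Mul(-149, Add(5, -20)), 9) = Add(Mul(-149, -15), 9) = Add(2235, 9) = 2244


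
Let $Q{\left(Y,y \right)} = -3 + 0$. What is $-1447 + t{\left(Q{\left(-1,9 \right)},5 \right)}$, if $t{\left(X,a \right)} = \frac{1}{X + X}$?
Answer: $- \frac{8683}{6} \approx -1447.2$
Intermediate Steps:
$Q{\left(Y,y \right)} = -3$
$t{\left(X,a \right)} = \frac{1}{2 X}$
$-1447 + t{\left(Q{\left(-1,9 \right)},5 \right)} = -1447 + \frac{1}{2 \left(-3\right)} = -1447 + \frac{1}{2} \left(- \frac{1}{3}\right) = -1447 - \frac{1}{6} = - \frac{8683}{6}$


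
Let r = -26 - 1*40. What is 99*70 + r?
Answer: 6864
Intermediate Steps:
r = -66 (r = -26 - 40 = -66)
99*70 + r = 99*70 - 66 = 6930 - 66 = 6864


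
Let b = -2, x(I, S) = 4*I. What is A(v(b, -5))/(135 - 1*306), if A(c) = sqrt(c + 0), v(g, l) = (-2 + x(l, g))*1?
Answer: -I*sqrt(22)/171 ≈ -0.027429*I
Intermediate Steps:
v(g, l) = -2 + 4*l (v(g, l) = (-2 + 4*l)*1 = -2 + 4*l)
A(c) = sqrt(c)
A(v(b, -5))/(135 - 1*306) = sqrt(-2 + 4*(-5))/(135 - 1*306) = sqrt(-2 - 20)/(135 - 306) = sqrt(-22)/(-171) = (I*sqrt(22))*(-1/171) = -I*sqrt(22)/171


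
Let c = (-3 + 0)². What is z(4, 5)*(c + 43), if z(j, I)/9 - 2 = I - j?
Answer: 1404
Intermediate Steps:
c = 9 (c = (-3)² = 9)
z(j, I) = 18 - 9*j + 9*I (z(j, I) = 18 + 9*(I - j) = 18 + (-9*j + 9*I) = 18 - 9*j + 9*I)
z(4, 5)*(c + 43) = (18 - 9*4 + 9*5)*(9 + 43) = (18 - 36 + 45)*52 = 27*52 = 1404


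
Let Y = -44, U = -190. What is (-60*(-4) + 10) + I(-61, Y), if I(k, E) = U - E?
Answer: 104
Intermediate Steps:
I(k, E) = -190 - E
(-60*(-4) + 10) + I(-61, Y) = (-60*(-4) + 10) + (-190 - 1*(-44)) = (240 + 10) + (-190 + 44) = 250 - 146 = 104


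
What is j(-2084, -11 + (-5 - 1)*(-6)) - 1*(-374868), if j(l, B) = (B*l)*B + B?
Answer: -927607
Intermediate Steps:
j(l, B) = B + l*B² (j(l, B) = l*B² + B = B + l*B²)
j(-2084, -11 + (-5 - 1)*(-6)) - 1*(-374868) = (-11 + (-5 - 1)*(-6))*(1 + (-11 + (-5 - 1)*(-6))*(-2084)) - 1*(-374868) = (-11 - 6*(-6))*(1 + (-11 - 6*(-6))*(-2084)) + 374868 = (-11 + 36)*(1 + (-11 + 36)*(-2084)) + 374868 = 25*(1 + 25*(-2084)) + 374868 = 25*(1 - 52100) + 374868 = 25*(-52099) + 374868 = -1302475 + 374868 = -927607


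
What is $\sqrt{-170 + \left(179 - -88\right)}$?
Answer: $\sqrt{97} \approx 9.8489$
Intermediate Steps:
$\sqrt{-170 + \left(179 - -88\right)} = \sqrt{-170 + \left(179 + 88\right)} = \sqrt{-170 + 267} = \sqrt{97}$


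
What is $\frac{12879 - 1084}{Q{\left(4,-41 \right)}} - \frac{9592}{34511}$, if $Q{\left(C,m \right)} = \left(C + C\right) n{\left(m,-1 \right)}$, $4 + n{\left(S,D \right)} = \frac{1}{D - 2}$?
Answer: $- \frac{1222169303}{3589144} \approx -340.52$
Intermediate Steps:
$n{\left(S,D \right)} = -4 + \frac{1}{-2 + D}$ ($n{\left(S,D \right)} = -4 + \frac{1}{D - 2} = -4 + \frac{1}{-2 + D}$)
$Q{\left(C,m \right)} = - \frac{26 C}{3}$ ($Q{\left(C,m \right)} = \left(C + C\right) \frac{9 - -4}{-2 - 1} = 2 C \frac{9 + 4}{-3} = 2 C \left(\left(- \frac{1}{3}\right) 13\right) = 2 C \left(- \frac{13}{3}\right) = - \frac{26 C}{3}$)
$\frac{12879 - 1084}{Q{\left(4,-41 \right)}} - \frac{9592}{34511} = \frac{12879 - 1084}{\left(- \frac{26}{3}\right) 4} - \frac{9592}{34511} = \frac{11795}{- \frac{104}{3}} - \frac{9592}{34511} = 11795 \left(- \frac{3}{104}\right) - \frac{9592}{34511} = - \frac{35385}{104} - \frac{9592}{34511} = - \frac{1222169303}{3589144}$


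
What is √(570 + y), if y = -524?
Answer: √46 ≈ 6.7823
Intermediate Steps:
√(570 + y) = √(570 - 524) = √46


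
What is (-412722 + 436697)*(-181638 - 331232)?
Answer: -12296058250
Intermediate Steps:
(-412722 + 436697)*(-181638 - 331232) = 23975*(-512870) = -12296058250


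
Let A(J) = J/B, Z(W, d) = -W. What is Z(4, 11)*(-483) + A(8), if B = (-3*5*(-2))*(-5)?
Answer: 144896/75 ≈ 1931.9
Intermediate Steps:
B = -150 (B = -15*(-2)*(-5) = 30*(-5) = -150)
A(J) = -J/150 (A(J) = J/(-150) = J*(-1/150) = -J/150)
Z(4, 11)*(-483) + A(8) = -1*4*(-483) - 1/150*8 = -4*(-483) - 4/75 = 1932 - 4/75 = 144896/75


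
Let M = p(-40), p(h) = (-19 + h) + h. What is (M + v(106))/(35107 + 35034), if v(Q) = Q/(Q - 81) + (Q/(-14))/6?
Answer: -100823/73648050 ≈ -0.0013690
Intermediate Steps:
p(h) = -19 + 2*h
M = -99 (M = -19 + 2*(-40) = -19 - 80 = -99)
v(Q) = -Q/84 + Q/(-81 + Q) (v(Q) = Q/(-81 + Q) + (Q*(-1/14))*(⅙) = Q/(-81 + Q) - Q/14*(⅙) = Q/(-81 + Q) - Q/84 = -Q/84 + Q/(-81 + Q))
(M + v(106))/(35107 + 35034) = (-99 + (1/84)*106*(165 - 1*106)/(-81 + 106))/(35107 + 35034) = (-99 + (1/84)*106*(165 - 106)/25)/70141 = (-99 + (1/84)*106*(1/25)*59)*(1/70141) = (-99 + 3127/1050)*(1/70141) = -100823/1050*1/70141 = -100823/73648050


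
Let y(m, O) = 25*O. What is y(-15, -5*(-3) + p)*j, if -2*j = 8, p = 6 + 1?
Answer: -2200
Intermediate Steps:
p = 7
j = -4 (j = -½*8 = -4)
y(-15, -5*(-3) + p)*j = (25*(-5*(-3) + 7))*(-4) = (25*(15 + 7))*(-4) = (25*22)*(-4) = 550*(-4) = -2200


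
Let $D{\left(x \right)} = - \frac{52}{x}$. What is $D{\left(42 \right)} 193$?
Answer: $- \frac{5018}{21} \approx -238.95$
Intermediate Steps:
$D{\left(42 \right)} 193 = - \frac{52}{42} \cdot 193 = \left(-52\right) \frac{1}{42} \cdot 193 = \left(- \frac{26}{21}\right) 193 = - \frac{5018}{21}$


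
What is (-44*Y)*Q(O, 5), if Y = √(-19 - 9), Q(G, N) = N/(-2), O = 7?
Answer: 220*I*√7 ≈ 582.07*I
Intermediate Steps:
Q(G, N) = -N/2 (Q(G, N) = N*(-½) = -N/2)
Y = 2*I*√7 (Y = √(-28) = 2*I*√7 ≈ 5.2915*I)
(-44*Y)*Q(O, 5) = (-88*I*√7)*(-½*5) = -88*I*√7*(-5/2) = 220*I*√7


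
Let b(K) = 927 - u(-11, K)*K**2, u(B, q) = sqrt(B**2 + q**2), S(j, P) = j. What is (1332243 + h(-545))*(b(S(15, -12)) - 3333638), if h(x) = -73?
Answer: -4439737612870 - 299738250*sqrt(346) ≈ -4.4453e+12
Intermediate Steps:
b(K) = 927 - K**2*sqrt(121 + K**2) (b(K) = 927 - sqrt((-11)**2 + K**2)*K**2 = 927 - sqrt(121 + K**2)*K**2 = 927 - K**2*sqrt(121 + K**2))
(1332243 + h(-545))*(b(S(15, -12)) - 3333638) = (1332243 - 73)*((927 - 1*15**2*sqrt(121 + 15**2)) - 3333638) = 1332170*((927 - 1*225*sqrt(121 + 225)) - 3333638) = 1332170*((927 - 1*225*sqrt(346)) - 3333638) = 1332170*((927 - 225*sqrt(346)) - 3333638) = 1332170*(-3332711 - 225*sqrt(346)) = -4439737612870 - 299738250*sqrt(346)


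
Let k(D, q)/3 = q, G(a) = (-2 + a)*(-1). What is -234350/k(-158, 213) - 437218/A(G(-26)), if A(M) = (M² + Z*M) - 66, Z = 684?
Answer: -2467958401/6348465 ≈ -388.75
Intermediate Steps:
G(a) = 2 - a
k(D, q) = 3*q
A(M) = -66 + M² + 684*M (A(M) = (M² + 684*M) - 66 = -66 + M² + 684*M)
-234350/k(-158, 213) - 437218/A(G(-26)) = -234350/(3*213) - 437218/(-66 + (2 - 1*(-26))² + 684*(2 - 1*(-26))) = -234350/639 - 437218/(-66 + (2 + 26)² + 684*(2 + 26)) = -234350*1/639 - 437218/(-66 + 28² + 684*28) = -234350/639 - 437218/(-66 + 784 + 19152) = -234350/639 - 437218/19870 = -234350/639 - 437218*1/19870 = -234350/639 - 218609/9935 = -2467958401/6348465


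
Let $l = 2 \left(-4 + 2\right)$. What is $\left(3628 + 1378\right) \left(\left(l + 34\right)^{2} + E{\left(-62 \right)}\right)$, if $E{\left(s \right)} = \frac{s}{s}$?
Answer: $4510406$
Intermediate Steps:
$l = -4$ ($l = 2 \left(-2\right) = -4$)
$E{\left(s \right)} = 1$
$\left(3628 + 1378\right) \left(\left(l + 34\right)^{2} + E{\left(-62 \right)}\right) = \left(3628 + 1378\right) \left(\left(-4 + 34\right)^{2} + 1\right) = 5006 \left(30^{2} + 1\right) = 5006 \left(900 + 1\right) = 5006 \cdot 901 = 4510406$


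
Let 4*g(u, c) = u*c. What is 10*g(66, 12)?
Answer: 1980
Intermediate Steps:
g(u, c) = c*u/4 (g(u, c) = (u*c)/4 = (c*u)/4 = c*u/4)
10*g(66, 12) = 10*((¼)*12*66) = 10*198 = 1980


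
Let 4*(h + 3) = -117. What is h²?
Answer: 16641/16 ≈ 1040.1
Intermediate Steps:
h = -129/4 (h = -3 + (¼)*(-117) = -3 - 117/4 = -129/4 ≈ -32.250)
h² = (-129/4)² = 16641/16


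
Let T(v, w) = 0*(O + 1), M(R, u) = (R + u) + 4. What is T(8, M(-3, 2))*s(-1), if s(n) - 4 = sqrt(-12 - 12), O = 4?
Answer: 0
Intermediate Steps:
M(R, u) = 4 + R + u
T(v, w) = 0 (T(v, w) = 0*(4 + 1) = 0*5 = 0)
s(n) = 4 + 2*I*sqrt(6) (s(n) = 4 + sqrt(-12 - 12) = 4 + sqrt(-24) = 4 + 2*I*sqrt(6))
T(8, M(-3, 2))*s(-1) = 0*(4 + 2*I*sqrt(6)) = 0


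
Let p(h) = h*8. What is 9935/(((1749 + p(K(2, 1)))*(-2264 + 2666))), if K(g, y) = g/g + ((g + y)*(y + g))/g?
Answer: 9935/720786 ≈ 0.013784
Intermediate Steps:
K(g, y) = 1 + (g + y)²/g (K(g, y) = 1 + ((g + y)*(g + y))/g = 1 + (g + y)²/g)
p(h) = 8*h
9935/(((1749 + p(K(2, 1)))*(-2264 + 2666))) = 9935/(((1749 + 8*((2 + (2 + 1)²)/2))*(-2264 + 2666))) = 9935/(((1749 + 8*((2 + 3²)/2))*402)) = 9935/(((1749 + 8*((2 + 9)/2))*402)) = 9935/(((1749 + 8*((½)*11))*402)) = 9935/(((1749 + 8*(11/2))*402)) = 9935/(((1749 + 44)*402)) = 9935/((1793*402)) = 9935/720786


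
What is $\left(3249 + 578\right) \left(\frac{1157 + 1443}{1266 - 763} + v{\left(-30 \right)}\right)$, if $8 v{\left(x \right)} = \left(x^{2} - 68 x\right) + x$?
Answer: $\frac{2840648155}{2012} \approx 1.4119 \cdot 10^{6}$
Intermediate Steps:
$v{\left(x \right)} = - \frac{67 x}{8} + \frac{x^{2}}{8}$ ($v{\left(x \right)} = \frac{\left(x^{2} - 68 x\right) + x}{8} = \frac{x^{2} - 67 x}{8} = - \frac{67 x}{8} + \frac{x^{2}}{8}$)
$\left(3249 + 578\right) \left(\frac{1157 + 1443}{1266 - 763} + v{\left(-30 \right)}\right) = \left(3249 + 578\right) \left(\frac{1157 + 1443}{1266 - 763} + \frac{1}{8} \left(-30\right) \left(-67 - 30\right)\right) = 3827 \left(\frac{2600}{503} + \frac{1}{8} \left(-30\right) \left(-97\right)\right) = 3827 \left(2600 \cdot \frac{1}{503} + \frac{1455}{4}\right) = 3827 \left(\frac{2600}{503} + \frac{1455}{4}\right) = 3827 \cdot \frac{742265}{2012} = \frac{2840648155}{2012}$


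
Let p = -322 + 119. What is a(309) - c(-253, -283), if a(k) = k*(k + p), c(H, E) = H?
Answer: 33007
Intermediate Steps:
p = -203
a(k) = k*(-203 + k) (a(k) = k*(k - 203) = k*(-203 + k))
a(309) - c(-253, -283) = 309*(-203 + 309) - 1*(-253) = 309*106 + 253 = 32754 + 253 = 33007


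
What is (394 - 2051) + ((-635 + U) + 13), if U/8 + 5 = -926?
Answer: -9727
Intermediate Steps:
U = -7448 (U = -40 + 8*(-926) = -40 - 7408 = -7448)
(394 - 2051) + ((-635 + U) + 13) = (394 - 2051) + ((-635 - 7448) + 13) = -1657 + (-8083 + 13) = -1657 - 8070 = -9727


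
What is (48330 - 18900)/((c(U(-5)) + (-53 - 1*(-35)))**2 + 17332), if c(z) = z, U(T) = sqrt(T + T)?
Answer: 14425605/8649841 + 29430*I*sqrt(10)/8649841 ≈ 1.6677 + 0.010759*I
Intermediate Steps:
U(T) = sqrt(2)*sqrt(T) (U(T) = sqrt(2*T) = sqrt(2)*sqrt(T))
(48330 - 18900)/((c(U(-5)) + (-53 - 1*(-35)))**2 + 17332) = (48330 - 18900)/((sqrt(2)*sqrt(-5) + (-53 - 1*(-35)))**2 + 17332) = 29430/((sqrt(2)*(I*sqrt(5)) + (-53 + 35))**2 + 17332) = 29430/((I*sqrt(10) - 18)**2 + 17332) = 29430/((-18 + I*sqrt(10))**2 + 17332) = 29430/(17332 + (-18 + I*sqrt(10))**2)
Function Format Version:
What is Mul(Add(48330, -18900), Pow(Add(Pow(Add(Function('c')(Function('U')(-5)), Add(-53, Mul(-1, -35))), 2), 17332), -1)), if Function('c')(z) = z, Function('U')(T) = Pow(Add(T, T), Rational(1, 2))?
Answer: Add(Rational(14425605, 8649841), Mul(Rational(29430, 8649841), I, Pow(10, Rational(1, 2)))) ≈ Add(1.6677, Mul(0.010759, I))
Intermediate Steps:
Function('U')(T) = Mul(Pow(2, Rational(1, 2)), Pow(T, Rational(1, 2))) (Function('U')(T) = Pow(Mul(2, T), Rational(1, 2)) = Mul(Pow(2, Rational(1, 2)), Pow(T, Rational(1, 2))))
Mul(Add(48330, -18900), Pow(Add(Pow(Add(Function('c')(Function('U')(-5)), Add(-53, Mul(-1, -35))), 2), 17332), -1)) = Mul(Add(48330, -18900), Pow(Add(Pow(Add(Mul(Pow(2, Rational(1, 2)), Pow(-5, Rational(1, 2))), Add(-53, Mul(-1, -35))), 2), 17332), -1)) = Mul(29430, Pow(Add(Pow(Add(Mul(Pow(2, Rational(1, 2)), Mul(I, Pow(5, Rational(1, 2)))), Add(-53, 35)), 2), 17332), -1)) = Mul(29430, Pow(Add(Pow(Add(Mul(I, Pow(10, Rational(1, 2))), -18), 2), 17332), -1)) = Mul(29430, Pow(Add(Pow(Add(-18, Mul(I, Pow(10, Rational(1, 2)))), 2), 17332), -1)) = Mul(29430, Pow(Add(17332, Pow(Add(-18, Mul(I, Pow(10, Rational(1, 2)))), 2)), -1))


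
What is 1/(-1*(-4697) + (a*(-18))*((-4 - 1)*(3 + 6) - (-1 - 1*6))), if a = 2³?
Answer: 1/10169 ≈ 9.8338e-5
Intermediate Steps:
a = 8
1/(-1*(-4697) + (a*(-18))*((-4 - 1)*(3 + 6) - (-1 - 1*6))) = 1/(-1*(-4697) + (8*(-18))*((-4 - 1)*(3 + 6) - (-1 - 1*6))) = 1/(4697 - 144*(-5*9 - (-1 - 6))) = 1/(4697 - 144*(-45 - 1*(-7))) = 1/(4697 - 144*(-45 + 7)) = 1/(4697 - 144*(-38)) = 1/(4697 + 5472) = 1/10169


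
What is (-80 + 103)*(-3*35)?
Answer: -2415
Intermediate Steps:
(-80 + 103)*(-3*35) = 23*(-105) = -2415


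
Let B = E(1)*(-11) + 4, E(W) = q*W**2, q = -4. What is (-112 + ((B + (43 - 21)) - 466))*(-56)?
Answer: 28448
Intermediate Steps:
E(W) = -4*W**2
B = 48 (B = -4*1**2*(-11) + 4 = -4*1*(-11) + 4 = -4*(-11) + 4 = 44 + 4 = 48)
(-112 + ((B + (43 - 21)) - 466))*(-56) = (-112 + ((48 + (43 - 21)) - 466))*(-56) = (-112 + ((48 + 22) - 466))*(-56) = (-112 + (70 - 466))*(-56) = (-112 - 396)*(-56) = -508*(-56) = 28448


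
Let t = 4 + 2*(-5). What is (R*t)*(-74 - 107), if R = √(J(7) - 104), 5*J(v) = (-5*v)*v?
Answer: 3258*I*√17 ≈ 13433.0*I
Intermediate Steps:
t = -6 (t = 4 - 10 = -6)
J(v) = -v² (J(v) = ((-5*v)*v)/5 = (-5*v²)/5 = -v²)
R = 3*I*√17 (R = √(-1*7² - 104) = √(-1*49 - 104) = √(-49 - 104) = √(-153) = 3*I*√17 ≈ 12.369*I)
(R*t)*(-74 - 107) = ((3*I*√17)*(-6))*(-74 - 107) = -18*I*√17*(-181) = 3258*I*√17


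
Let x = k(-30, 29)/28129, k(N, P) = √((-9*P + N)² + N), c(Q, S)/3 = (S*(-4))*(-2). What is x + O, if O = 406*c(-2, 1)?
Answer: 9744 + √84651/28129 ≈ 9744.0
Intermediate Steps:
c(Q, S) = 24*S (c(Q, S) = 3*((S*(-4))*(-2)) = 3*(-4*S*(-2)) = 3*(8*S) = 24*S)
k(N, P) = √(N + (N - 9*P)²) (k(N, P) = √((N - 9*P)² + N) = √(N + (N - 9*P)²))
O = 9744 (O = 406*(24*1) = 406*24 = 9744)
x = √84651/28129 (x = √(-30 + (-30 - 9*29)²)/28129 = √(-30 + (-30 - 261)²)*(1/28129) = √(-30 + (-291)²)*(1/28129) = √(-30 + 84681)*(1/28129) = √84651*(1/28129) = √84651/28129 ≈ 0.010343)
x + O = √84651/28129 + 9744 = 9744 + √84651/28129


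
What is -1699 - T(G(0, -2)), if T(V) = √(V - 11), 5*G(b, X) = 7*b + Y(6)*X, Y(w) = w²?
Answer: -1699 - I*√635/5 ≈ -1699.0 - 5.0398*I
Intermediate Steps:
G(b, X) = 7*b/5 + 36*X/5 (G(b, X) = (7*b + 6²*X)/5 = (7*b + 36*X)/5 = 7*b/5 + 36*X/5)
T(V) = √(-11 + V)
-1699 - T(G(0, -2)) = -1699 - √(-11 + ((7/5)*0 + (36/5)*(-2))) = -1699 - √(-11 + (0 - 72/5)) = -1699 - √(-11 - 72/5) = -1699 - √(-127/5) = -1699 - I*√635/5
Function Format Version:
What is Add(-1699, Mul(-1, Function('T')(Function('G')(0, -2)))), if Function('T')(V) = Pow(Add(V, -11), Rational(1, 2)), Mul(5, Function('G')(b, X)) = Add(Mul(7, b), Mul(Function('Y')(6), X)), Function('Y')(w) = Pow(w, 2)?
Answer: Add(-1699, Mul(Rational(-1, 5), I, Pow(635, Rational(1, 2)))) ≈ Add(-1699.0, Mul(-5.0398, I))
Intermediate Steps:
Function('G')(b, X) = Add(Mul(Rational(7, 5), b), Mul(Rational(36, 5), X)) (Function('G')(b, X) = Mul(Rational(1, 5), Add(Mul(7, b), Mul(Pow(6, 2), X))) = Mul(Rational(1, 5), Add(Mul(7, b), Mul(36, X))) = Add(Mul(Rational(7, 5), b), Mul(Rational(36, 5), X)))
Function('T')(V) = Pow(Add(-11, V), Rational(1, 2))
Add(-1699, Mul(-1, Function('T')(Function('G')(0, -2)))) = Add(-1699, Mul(-1, Pow(Add(-11, Add(Mul(Rational(7, 5), 0), Mul(Rational(36, 5), -2))), Rational(1, 2)))) = Add(-1699, Mul(-1, Pow(Add(-11, Add(0, Rational(-72, 5))), Rational(1, 2)))) = Add(-1699, Mul(-1, Pow(Add(-11, Rational(-72, 5)), Rational(1, 2)))) = Add(-1699, Mul(-1, Pow(Rational(-127, 5), Rational(1, 2)))) = Add(-1699, Mul(-1, Mul(Rational(1, 5), I, Pow(635, Rational(1, 2))))) = Add(-1699, Mul(Rational(-1, 5), I, Pow(635, Rational(1, 2))))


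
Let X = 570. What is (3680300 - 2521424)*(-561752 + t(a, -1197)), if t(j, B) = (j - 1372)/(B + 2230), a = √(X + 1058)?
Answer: -672485530784688/1033 + 2317752*√407/1033 ≈ -6.5100e+11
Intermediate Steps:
a = 2*√407 (a = √(570 + 1058) = √1628 = 2*√407 ≈ 40.349)
t(j, B) = (-1372 + j)/(2230 + B)
(3680300 - 2521424)*(-561752 + t(a, -1197)) = (3680300 - 2521424)*(-561752 + (-1372 + 2*√407)/(2230 - 1197)) = 1158876*(-561752 + (-1372 + 2*√407)/1033) = 1158876*(-561752 + (-1372/1033 + 2*√407/1033)) = 1158876*(-580291188/1033 + 2*√407/1033) = -672485530784688/1033 + 2317752*√407/1033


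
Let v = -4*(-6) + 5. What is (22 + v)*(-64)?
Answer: -3264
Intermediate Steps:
v = 29 (v = 24 + 5 = 29)
(22 + v)*(-64) = (22 + 29)*(-64) = 51*(-64) = -3264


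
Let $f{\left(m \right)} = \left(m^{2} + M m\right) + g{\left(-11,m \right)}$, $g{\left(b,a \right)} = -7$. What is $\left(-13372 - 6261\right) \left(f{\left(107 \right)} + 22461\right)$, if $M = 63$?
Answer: $-797963652$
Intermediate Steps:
$f{\left(m \right)} = -7 + m^{2} + 63 m$ ($f{\left(m \right)} = \left(m^{2} + 63 m\right) - 7 = -7 + m^{2} + 63 m$)
$\left(-13372 - 6261\right) \left(f{\left(107 \right)} + 22461\right) = \left(-13372 - 6261\right) \left(\left(-7 + 107^{2} + 63 \cdot 107\right) + 22461\right) = - 19633 \left(\left(-7 + 11449 + 6741\right) + 22461\right) = - 19633 \left(18183 + 22461\right) = \left(-19633\right) 40644 = -797963652$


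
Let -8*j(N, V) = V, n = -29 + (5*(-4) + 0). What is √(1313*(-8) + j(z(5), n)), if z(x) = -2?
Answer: I*√167966/4 ≈ 102.46*I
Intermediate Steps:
n = -49 (n = -29 + (-20 + 0) = -29 - 20 = -49)
j(N, V) = -V/8
√(1313*(-8) + j(z(5), n)) = √(1313*(-8) - ⅛*(-49)) = √(-10504 + 49/8) = √(-83983/8) = I*√167966/4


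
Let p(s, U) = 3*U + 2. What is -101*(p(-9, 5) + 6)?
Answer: -2323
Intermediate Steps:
p(s, U) = 2 + 3*U
-101*(p(-9, 5) + 6) = -101*((2 + 3*5) + 6) = -101*((2 + 15) + 6) = -101*(17 + 6) = -101*23 = -2323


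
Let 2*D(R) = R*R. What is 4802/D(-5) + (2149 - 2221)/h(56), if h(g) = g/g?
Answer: 7804/25 ≈ 312.16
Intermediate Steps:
D(R) = R²/2 (D(R) = (R*R)/2 = R²/2)
h(g) = 1
4802/D(-5) + (2149 - 2221)/h(56) = 4802/(((½)*(-5)²)) + (2149 - 2221)/1 = 4802/(((½)*25)) - 72*1 = 4802/(25/2) - 72 = 4802*(2/25) - 72 = 9604/25 - 72 = 7804/25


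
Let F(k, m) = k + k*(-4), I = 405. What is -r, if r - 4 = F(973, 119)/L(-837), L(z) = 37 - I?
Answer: -4391/368 ≈ -11.932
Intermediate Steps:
L(z) = -368 (L(z) = 37 - 1*405 = 37 - 405 = -368)
F(k, m) = -3*k (F(k, m) = k - 4*k = -3*k)
r = 4391/368 (r = 4 - 3*973/(-368) = 4 - 2919*(-1/368) = 4 + 2919/368 = 4391/368 ≈ 11.932)
-r = -1*4391/368 = -4391/368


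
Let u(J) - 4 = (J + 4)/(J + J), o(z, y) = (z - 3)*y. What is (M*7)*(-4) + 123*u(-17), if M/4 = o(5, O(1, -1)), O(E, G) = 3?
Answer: -4521/34 ≈ -132.97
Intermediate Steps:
o(z, y) = y*(-3 + z) (o(z, y) = (-3 + z)*y = y*(-3 + z))
M = 24 (M = 4*(3*(-3 + 5)) = 4*(3*2) = 4*6 = 24)
u(J) = 4 + (4 + J)/(2*J) (u(J) = 4 + (J + 4)/(J + J) = 4 + (4 + J)/((2*J)) = 4 + (4 + J)*(1/(2*J)) = 4 + (4 + J)/(2*J))
(M*7)*(-4) + 123*u(-17) = (24*7)*(-4) + 123*(9/2 + 2/(-17)) = 168*(-4) + 123*(9/2 + 2*(-1/17)) = -672 + 123*(9/2 - 2/17) = -672 + 123*(149/34) = -672 + 18327/34 = -4521/34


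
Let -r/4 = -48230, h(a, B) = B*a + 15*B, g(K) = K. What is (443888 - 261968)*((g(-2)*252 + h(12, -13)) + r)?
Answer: 34940464800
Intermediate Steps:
h(a, B) = 15*B + B*a
r = 192920 (r = -4*(-48230) = 192920)
(443888 - 261968)*((g(-2)*252 + h(12, -13)) + r) = (443888 - 261968)*((-2*252 - 13*(15 + 12)) + 192920) = 181920*((-504 - 13*27) + 192920) = 181920*((-504 - 351) + 192920) = 181920*(-855 + 192920) = 181920*192065 = 34940464800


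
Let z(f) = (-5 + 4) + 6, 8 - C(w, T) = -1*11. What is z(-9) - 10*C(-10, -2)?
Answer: -185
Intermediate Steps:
C(w, T) = 19 (C(w, T) = 8 - (-1)*11 = 8 - 1*(-11) = 8 + 11 = 19)
z(f) = 5 (z(f) = -1 + 6 = 5)
z(-9) - 10*C(-10, -2) = 5 - 10*19 = 5 - 190 = -185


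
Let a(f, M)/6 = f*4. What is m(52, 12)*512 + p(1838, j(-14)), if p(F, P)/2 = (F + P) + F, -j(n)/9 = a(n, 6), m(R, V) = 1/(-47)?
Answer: 629288/47 ≈ 13389.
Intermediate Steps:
m(R, V) = -1/47
a(f, M) = 24*f (a(f, M) = 6*(f*4) = 6*(4*f) = 24*f)
j(n) = -216*n
p(F, P) = 2*P + 4*F (p(F, P) = 2*((F + P) + F) = 2*(P + 2*F) = 2*P + 4*F)
m(52, 12)*512 + p(1838, j(-14)) = -1/47*512 + (2*(-216*(-14)) + 4*1838) = -512/47 + (2*3024 + 7352) = -512/47 + (6048 + 7352) = -512/47 + 13400 = 629288/47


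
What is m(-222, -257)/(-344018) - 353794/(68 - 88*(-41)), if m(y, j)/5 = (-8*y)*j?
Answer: -28330571033/316152542 ≈ -89.610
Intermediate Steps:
m(y, j) = -40*j*y (m(y, j) = 5*((-8*y)*j) = 5*(-8*j*y) = -40*j*y)
m(-222, -257)/(-344018) - 353794/(68 - 88*(-41)) = -40*(-257)*(-222)/(-344018) - 353794/(68 - 88*(-41)) = -2282160*(-1/344018) - 353794/(68 + 3608) = 1141080/172009 - 353794/3676 = 1141080/172009 - 353794*1/3676 = 1141080/172009 - 176897/1838 = -28330571033/316152542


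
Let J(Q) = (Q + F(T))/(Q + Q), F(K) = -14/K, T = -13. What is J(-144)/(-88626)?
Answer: -929/165907872 ≈ -5.5995e-6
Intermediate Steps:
J(Q) = (14/13 + Q)/(2*Q) (J(Q) = (Q - 14/(-13))/(Q + Q) = (Q - 14*(-1/13))/((2*Q)) = (Q + 14/13)*(1/(2*Q)) = (14/13 + Q)*(1/(2*Q)) = (14/13 + Q)/(2*Q))
J(-144)/(-88626) = ((1/26)*(14 + 13*(-144))/(-144))/(-88626) = ((1/26)*(-1/144)*(14 - 1872))*(-1/88626) = ((1/26)*(-1/144)*(-1858))*(-1/88626) = (929/1872)*(-1/88626) = -929/165907872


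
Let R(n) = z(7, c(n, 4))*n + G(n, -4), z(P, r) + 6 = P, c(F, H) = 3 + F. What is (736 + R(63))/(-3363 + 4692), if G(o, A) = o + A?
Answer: 286/443 ≈ 0.64560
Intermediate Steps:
z(P, r) = -6 + P
G(o, A) = A + o
R(n) = -4 + 2*n (R(n) = (-6 + 7)*n + (-4 + n) = 1*n + (-4 + n) = n + (-4 + n) = -4 + 2*n)
(736 + R(63))/(-3363 + 4692) = (736 + (-4 + 2*63))/(-3363 + 4692) = (736 + (-4 + 126))/1329 = (736 + 122)*(1/1329) = 858*(1/1329) = 286/443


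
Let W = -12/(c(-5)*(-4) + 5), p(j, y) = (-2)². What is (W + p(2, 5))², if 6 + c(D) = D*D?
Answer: 87616/5041 ≈ 17.381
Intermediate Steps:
c(D) = -6 + D² (c(D) = -6 + D*D = -6 + D²)
p(j, y) = 4
W = 12/71 (W = -12/((-6 + (-5)²)*(-4) + 5) = -12/((-6 + 25)*(-4) + 5) = -12/(19*(-4) + 5) = -12/(-76 + 5) = -12/(-71) = -12*(-1/71) = 12/71 ≈ 0.16901)
(W + p(2, 5))² = (12/71 + 4)² = (296/71)² = 87616/5041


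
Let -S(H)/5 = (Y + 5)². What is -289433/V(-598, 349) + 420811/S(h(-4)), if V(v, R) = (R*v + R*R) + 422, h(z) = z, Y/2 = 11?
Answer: -35336331184/315215955 ≈ -112.10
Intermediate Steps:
Y = 22 (Y = 2*11 = 22)
S(H) = -3645 (S(H) = -5*(22 + 5)² = -5*27² = -5*729 = -3645)
V(v, R) = 422 + R² + R*v (V(v, R) = (R*v + R²) + 422 = (R² + R*v) + 422 = 422 + R² + R*v)
-289433/V(-598, 349) + 420811/S(h(-4)) = -289433/(422 + 349² + 349*(-598)) + 420811/(-3645) = -289433/(422 + 121801 - 208702) + 420811*(-1/3645) = -289433/(-86479) - 420811/3645 = -289433*(-1/86479) - 420811/3645 = 289433/86479 - 420811/3645 = -35336331184/315215955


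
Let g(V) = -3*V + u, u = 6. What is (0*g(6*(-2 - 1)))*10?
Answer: 0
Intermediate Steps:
g(V) = 6 - 3*V (g(V) = -3*V + 6 = 6 - 3*V)
(0*g(6*(-2 - 1)))*10 = (0*(6 - 18*(-2 - 1)))*10 = (0*(6 - 18*(-3)))*10 = (0*(6 - 3*(-18)))*10 = (0*(6 + 54))*10 = (0*60)*10 = 0*10 = 0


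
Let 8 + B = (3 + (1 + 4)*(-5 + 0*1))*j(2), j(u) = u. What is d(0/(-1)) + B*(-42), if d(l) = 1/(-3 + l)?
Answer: 6551/3 ≈ 2183.7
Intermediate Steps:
B = -52 (B = -8 + (3 + (1 + 4)*(-5 + 0*1))*2 = -8 + (3 + 5*(-5 + 0))*2 = -8 + (3 + 5*(-5))*2 = -8 + (3 - 25)*2 = -8 - 22*2 = -8 - 44 = -52)
d(0/(-1)) + B*(-42) = 1/(-3 + 0/(-1)) - 52*(-42) = 1/(-3 + 0*(-1)) + 2184 = 1/(-3 + 0) + 2184 = 1/(-3) + 2184 = -⅓ + 2184 = 6551/3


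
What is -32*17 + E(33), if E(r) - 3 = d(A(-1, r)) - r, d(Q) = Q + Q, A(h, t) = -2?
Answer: -578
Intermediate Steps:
d(Q) = 2*Q
E(r) = -1 - r (E(r) = 3 + (2*(-2) - r) = 3 + (-4 - r) = -1 - r)
-32*17 + E(33) = -32*17 + (-1 - 1*33) = -544 + (-1 - 33) = -544 - 34 = -578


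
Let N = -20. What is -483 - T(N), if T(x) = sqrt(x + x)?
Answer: -483 - 2*I*sqrt(10) ≈ -483.0 - 6.3246*I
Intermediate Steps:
T(x) = sqrt(2)*sqrt(x) (T(x) = sqrt(2*x) = sqrt(2)*sqrt(x))
-483 - T(N) = -483 - sqrt(2)*sqrt(-20) = -483 - sqrt(2)*2*I*sqrt(5) = -483 - 2*I*sqrt(10)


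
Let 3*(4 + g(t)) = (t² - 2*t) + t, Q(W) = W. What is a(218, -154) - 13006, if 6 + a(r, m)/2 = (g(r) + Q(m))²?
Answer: 4386355286/9 ≈ 4.8737e+8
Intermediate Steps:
g(t) = -4 - t/3 + t²/3 (g(t) = -4 + ((t² - 2*t) + t)/3 = -4 + (t² - t)/3 = -4 + (-t/3 + t²/3) = -4 - t/3 + t²/3)
a(r, m) = -12 + 2*(-4 + m - r/3 + r²/3)² (a(r, m) = -12 + 2*((-4 - r/3 + r²/3) + m)² = -12 + 2*(-4 + m - r/3 + r²/3)²)
a(218, -154) - 13006 = (-12 + 2*(-12 + 218² - 1*218 + 3*(-154))²/9) - 13006 = (-12 + 2*(-12 + 47524 - 218 - 462)²/9) - 13006 = (-12 + (2/9)*46832²) - 13006 = (-12 + (2/9)*2193236224) - 13006 = (-12 + 4386472448/9) - 13006 = 4386472340/9 - 13006 = 4386355286/9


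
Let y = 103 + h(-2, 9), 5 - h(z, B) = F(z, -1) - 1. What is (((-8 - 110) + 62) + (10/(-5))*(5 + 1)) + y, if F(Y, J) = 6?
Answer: 35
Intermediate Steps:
h(z, B) = 0 (h(z, B) = 5 - (6 - 1) = 5 - 1*5 = 5 - 5 = 0)
y = 103 (y = 103 + 0 = 103)
(((-8 - 110) + 62) + (10/(-5))*(5 + 1)) + y = (((-8 - 110) + 62) + (10/(-5))*(5 + 1)) + 103 = ((-118 + 62) + (10*(-1/5))*6) + 103 = (-56 - 2*6) + 103 = (-56 - 12) + 103 = -68 + 103 = 35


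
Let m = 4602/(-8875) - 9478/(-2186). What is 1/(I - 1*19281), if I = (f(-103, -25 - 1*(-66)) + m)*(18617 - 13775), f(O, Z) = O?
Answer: -9700375/4845569482587 ≈ -2.0019e-6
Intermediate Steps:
m = 37028639/9700375 (m = 4602*(-1/8875) - 9478*(-1/2186) = -4602/8875 + 4739/1093 = 37028639/9700375 ≈ 3.8172)
I = -4658536552212/9700375 (I = (-103 + 37028639/9700375)*(18617 - 13775) = -962109986/9700375*4842 = -4658536552212/9700375 ≈ -4.8024e+5)
1/(I - 1*19281) = 1/(-4658536552212/9700375 - 1*19281) = 1/(-4658536552212/9700375 - 19281) = 1/(-4845569482587/9700375) = -9700375/4845569482587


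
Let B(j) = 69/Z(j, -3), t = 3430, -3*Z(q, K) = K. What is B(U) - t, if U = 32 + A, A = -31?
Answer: -3361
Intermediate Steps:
Z(q, K) = -K/3
U = 1 (U = 32 - 31 = 1)
B(j) = 69 (B(j) = 69/((-1/3*(-3))) = 69/1 = 69*1 = 69)
B(U) - t = 69 - 1*3430 = 69 - 3430 = -3361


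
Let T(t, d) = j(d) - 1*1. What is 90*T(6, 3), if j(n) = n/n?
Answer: 0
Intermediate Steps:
j(n) = 1
T(t, d) = 0 (T(t, d) = 1 - 1*1 = 1 - 1 = 0)
90*T(6, 3) = 90*0 = 0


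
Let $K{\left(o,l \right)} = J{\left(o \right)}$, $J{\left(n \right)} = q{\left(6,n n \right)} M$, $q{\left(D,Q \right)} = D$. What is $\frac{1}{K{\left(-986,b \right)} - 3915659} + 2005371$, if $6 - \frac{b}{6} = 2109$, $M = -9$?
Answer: $\frac{7852457294522}{3915713} \approx 2.0054 \cdot 10^{6}$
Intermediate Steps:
$J{\left(n \right)} = -54$ ($J{\left(n \right)} = 6 \left(-9\right) = -54$)
$b = -12618$ ($b = 36 - 12654 = -12618$)
$K{\left(o,l \right)} = -54$
$\frac{1}{K{\left(-986,b \right)} - 3915659} + 2005371 = \frac{1}{-54 - 3915659} + 2005371 = \frac{1}{-3915713} + 2005371 = - \frac{1}{3915713} + 2005371 = \frac{7852457294522}{3915713}$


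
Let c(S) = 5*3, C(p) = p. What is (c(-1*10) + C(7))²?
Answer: 484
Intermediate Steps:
c(S) = 15
(c(-1*10) + C(7))² = (15 + 7)² = 22² = 484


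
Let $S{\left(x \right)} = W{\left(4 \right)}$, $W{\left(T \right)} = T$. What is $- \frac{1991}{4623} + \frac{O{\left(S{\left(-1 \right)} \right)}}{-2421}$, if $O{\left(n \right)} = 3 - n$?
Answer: $- \frac{1605196}{3730761} \approx -0.43026$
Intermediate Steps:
$S{\left(x \right)} = 4$
$- \frac{1991}{4623} + \frac{O{\left(S{\left(-1 \right)} \right)}}{-2421} = - \frac{1991}{4623} + \frac{3 - 4}{-2421} = \left(-1991\right) \frac{1}{4623} + \left(3 - 4\right) \left(- \frac{1}{2421}\right) = - \frac{1991}{4623} - - \frac{1}{2421} = - \frac{1991}{4623} + \frac{1}{2421} = - \frac{1605196}{3730761}$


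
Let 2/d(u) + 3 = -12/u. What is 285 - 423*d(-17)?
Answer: 8499/13 ≈ 653.77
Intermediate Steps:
d(u) = 2/(-3 - 12/u)
285 - 423*d(-17) = 285 - (-846)*(-17)/(12 + 3*(-17)) = 285 - (-846)*(-17)/(12 - 51) = 285 - (-846)*(-17)/(-39) = 285 - (-846)*(-17)*(-1)/39 = 285 - 423*(-34/39) = 285 + 4794/13 = 8499/13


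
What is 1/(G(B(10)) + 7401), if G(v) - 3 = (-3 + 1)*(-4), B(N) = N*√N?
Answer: 1/7412 ≈ 0.00013492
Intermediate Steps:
B(N) = N^(3/2)
G(v) = 11 (G(v) = 3 + (-3 + 1)*(-4) = 3 - 2*(-4) = 3 + 8 = 11)
1/(G(B(10)) + 7401) = 1/(11 + 7401) = 1/7412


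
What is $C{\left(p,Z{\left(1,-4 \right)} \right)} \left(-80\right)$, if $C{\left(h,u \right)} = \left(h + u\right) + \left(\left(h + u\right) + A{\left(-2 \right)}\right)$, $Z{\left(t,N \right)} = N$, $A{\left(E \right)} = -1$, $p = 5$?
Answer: $-80$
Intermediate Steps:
$C{\left(h,u \right)} = -1 + 2 h + 2 u$ ($C{\left(h,u \right)} = \left(h + u\right) - \left(1 - h - u\right) = \left(h + u\right) + \left(-1 + h + u\right) = -1 + 2 h + 2 u$)
$C{\left(p,Z{\left(1,-4 \right)} \right)} \left(-80\right) = \left(-1 + 2 \cdot 5 + 2 \left(-4\right)\right) \left(-80\right) = \left(-1 + 10 - 8\right) \left(-80\right) = 1 \left(-80\right) = -80$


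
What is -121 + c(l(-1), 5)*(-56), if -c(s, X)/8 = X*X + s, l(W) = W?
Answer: 10631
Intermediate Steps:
c(s, X) = -8*s - 8*X**2 (c(s, X) = -8*(X*X + s) = -8*(X**2 + s) = -8*(s + X**2) = -8*s - 8*X**2)
-121 + c(l(-1), 5)*(-56) = -121 + (-8*(-1) - 8*5**2)*(-56) = -121 + (8 - 8*25)*(-56) = -121 + (8 - 200)*(-56) = -121 - 192*(-56) = -121 + 10752 = 10631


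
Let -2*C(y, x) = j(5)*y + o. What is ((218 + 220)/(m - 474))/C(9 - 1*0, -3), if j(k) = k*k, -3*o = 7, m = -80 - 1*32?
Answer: 657/97862 ≈ 0.0067135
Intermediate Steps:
m = -112 (m = -80 - 32 = -112)
o = -7/3 (o = -⅓*7 = -7/3 ≈ -2.3333)
j(k) = k²
C(y, x) = 7/6 - 25*y/2 (C(y, x) = -(5²*y - 7/3)/2 = -(25*y - 7/3)/2 = -(-7/3 + 25*y)/2 = 7/6 - 25*y/2)
((218 + 220)/(m - 474))/C(9 - 1*0, -3) = ((218 + 220)/(-112 - 474))/(7/6 - 25*(9 - 1*0)/2) = (438/(-586))/(7/6 - 25*(9 + 0)/2) = (438*(-1/586))/(7/6 - 25/2*9) = -219/(293*(7/6 - 225/2)) = -219/(293*(-334/3)) = -219/293*(-3/334) = 657/97862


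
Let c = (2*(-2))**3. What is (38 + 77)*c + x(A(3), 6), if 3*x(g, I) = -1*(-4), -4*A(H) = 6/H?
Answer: -22076/3 ≈ -7358.7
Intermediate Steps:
A(H) = -3/(2*H)
x(g, I) = 4/3 (x(g, I) = (-1*(-4))/3 = (1/3)*4 = 4/3)
c = -64 (c = (-4)**3 = -64)
(38 + 77)*c + x(A(3), 6) = (38 + 77)*(-64) + 4/3 = 115*(-64) + 4/3 = -7360 + 4/3 = -22076/3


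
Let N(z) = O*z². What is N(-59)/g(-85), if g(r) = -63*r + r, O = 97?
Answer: 337657/5270 ≈ 64.072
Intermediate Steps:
g(r) = -62*r
N(z) = 97*z²
N(-59)/g(-85) = (97*(-59)²)/((-62*(-85))) = (97*3481)/5270 = 337657*(1/5270) = 337657/5270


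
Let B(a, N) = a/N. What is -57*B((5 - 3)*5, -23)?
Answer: 570/23 ≈ 24.783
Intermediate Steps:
-57*B((5 - 3)*5, -23) = -57*(5 - 3)*5/(-23) = -57*2*5*(-1)/23 = -570*(-1)/23 = -57*(-10/23) = 570/23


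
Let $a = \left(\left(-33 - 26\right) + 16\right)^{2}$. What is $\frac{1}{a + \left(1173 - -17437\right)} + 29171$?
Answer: $\frac{596809490}{20459} \approx 29171.0$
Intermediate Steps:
$a = 1849$ ($a = \left(-59 + 16\right)^{2} = \left(-43\right)^{2} = 1849$)
$\frac{1}{a + \left(1173 - -17437\right)} + 29171 = \frac{1}{1849 + \left(1173 - -17437\right)} + 29171 = \frac{1}{1849 + \left(1173 + 17437\right)} + 29171 = \frac{1}{1849 + 18610} + 29171 = \frac{1}{20459} + 29171 = \frac{596809490}{20459}$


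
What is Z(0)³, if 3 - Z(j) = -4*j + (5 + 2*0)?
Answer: -8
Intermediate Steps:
Z(j) = -2 + 4*j (Z(j) = 3 - (-4*j + (5 + 2*0)) = 3 - (-4*j + (5 + 0)) = 3 - (-4*j + 5) = 3 - (5 - 4*j) = 3 + (-5 + 4*j) = -2 + 4*j)
Z(0)³ = (-2 + 4*0)³ = (-2 + 0)³ = (-2)³ = -8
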